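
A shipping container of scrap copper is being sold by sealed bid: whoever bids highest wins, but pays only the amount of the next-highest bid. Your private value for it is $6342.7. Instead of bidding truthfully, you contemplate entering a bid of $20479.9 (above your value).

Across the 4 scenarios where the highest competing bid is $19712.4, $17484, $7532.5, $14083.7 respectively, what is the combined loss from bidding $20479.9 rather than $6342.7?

The deviation costs you only when the competing bid falls strictly between $6342.7 and $20479.9; elsewhere both bids give the same outcome.
$19712.4: truthful payoff $0, deviation payoff −$13369.7 → loss $13369.7.
$17484: truthful payoff $0, deviation payoff −$11141.3 → loss $11141.3.
$7532.5: truthful payoff $0, deviation payoff −$1189.8 → loss $1189.8.
$14083.7: truthful payoff $0, deviation payoff −$7741 → loss $7741.
Total loss = $13369.7 + $11141.3 + $1189.8 + $7741 = $33441.8.

$33441.8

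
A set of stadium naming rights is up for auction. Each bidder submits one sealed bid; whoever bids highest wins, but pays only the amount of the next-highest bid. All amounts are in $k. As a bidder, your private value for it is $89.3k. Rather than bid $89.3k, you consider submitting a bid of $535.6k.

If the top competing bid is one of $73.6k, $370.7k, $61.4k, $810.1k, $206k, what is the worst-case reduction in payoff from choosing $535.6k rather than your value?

$73.6k: same outcome either way → loss $0k.
$370.7k: truthful gives $0k, deviation gives −$281.4k → loss $281.4k.
$61.4k: same outcome either way → loss $0k.
$810.1k: same outcome either way → loss $0k.
$206k: truthful gives $0k, deviation gives −$116.7k → loss $116.7k.
Maximum loss: $281.4k.

$281.4k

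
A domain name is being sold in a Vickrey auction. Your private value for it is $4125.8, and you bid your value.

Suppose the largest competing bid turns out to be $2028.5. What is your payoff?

Your bid $4125.8 exceeds the highest competing bid $2028.5, so you win.
In a second-price auction the winner pays the second-highest bid, $2028.5.
Payoff = value − price = $4125.8 − $2028.5 = $2097.3.

$2097.3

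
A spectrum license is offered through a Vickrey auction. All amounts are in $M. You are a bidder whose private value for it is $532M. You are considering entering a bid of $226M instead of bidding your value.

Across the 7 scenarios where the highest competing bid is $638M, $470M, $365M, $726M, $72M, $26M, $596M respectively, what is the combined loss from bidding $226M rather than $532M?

$229M

The deviation costs you only when the competing bid falls strictly between $226M and $532M; elsewhere both bids give the same outcome.
$638M: outcomes coincide → loss $0M.
$470M: truthful payoff $62M, deviation payoff $0M → loss $62M.
$365M: truthful payoff $167M, deviation payoff $0M → loss $167M.
$726M: outcomes coincide → loss $0M.
$72M: outcomes coincide → loss $0M.
$26M: outcomes coincide → loss $0M.
$596M: outcomes coincide → loss $0M.
Total loss = $62M + $167M = $229M.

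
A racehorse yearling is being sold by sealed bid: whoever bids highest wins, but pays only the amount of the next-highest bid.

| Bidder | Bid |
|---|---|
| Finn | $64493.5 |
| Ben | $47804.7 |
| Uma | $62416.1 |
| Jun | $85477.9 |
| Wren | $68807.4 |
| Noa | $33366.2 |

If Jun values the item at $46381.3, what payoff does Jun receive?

Highest bid: Jun at $85477.9, so Jun wins.
Second-highest bid: Wren at $68807.4 — that is the price the winner pays.
Jun's payoff = value − price = $46381.3 − $68807.4 = −$22426.1.

−$22426.1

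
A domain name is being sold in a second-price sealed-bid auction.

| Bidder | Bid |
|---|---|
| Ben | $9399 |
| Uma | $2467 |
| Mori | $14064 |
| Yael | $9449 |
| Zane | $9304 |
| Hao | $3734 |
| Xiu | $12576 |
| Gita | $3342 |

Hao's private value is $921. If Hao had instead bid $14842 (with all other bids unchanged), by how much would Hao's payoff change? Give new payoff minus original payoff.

−$13143

The highest bid among the other bidders is $14064; Hao's bid doesn't change that.
Original bid $3734: Hao is not highest (top rival bid is $14064); payoff $0.
Alternative bid $14842: Hao is highest, pays the top rival bid $14064; payoff $921 − $14064 = −$13143.
Change in payoff = −$13143 − ($0) = −$13143.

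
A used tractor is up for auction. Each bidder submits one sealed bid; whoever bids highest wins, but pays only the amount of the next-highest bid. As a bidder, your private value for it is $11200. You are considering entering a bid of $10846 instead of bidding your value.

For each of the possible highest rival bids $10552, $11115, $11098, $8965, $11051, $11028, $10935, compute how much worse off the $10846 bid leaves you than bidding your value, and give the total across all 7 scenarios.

The deviation costs you only when the competing bid falls strictly between $10846 and $11200; elsewhere both bids give the same outcome.
$10552: outcomes coincide → loss $0.
$11115: truthful payoff $85, deviation payoff $0 → loss $85.
$11098: truthful payoff $102, deviation payoff $0 → loss $102.
$8965: outcomes coincide → loss $0.
$11051: truthful payoff $149, deviation payoff $0 → loss $149.
$11028: truthful payoff $172, deviation payoff $0 → loss $172.
$10935: truthful payoff $265, deviation payoff $0 → loss $265.
Total loss = $85 + $102 + $149 + $172 + $265 = $773.

$773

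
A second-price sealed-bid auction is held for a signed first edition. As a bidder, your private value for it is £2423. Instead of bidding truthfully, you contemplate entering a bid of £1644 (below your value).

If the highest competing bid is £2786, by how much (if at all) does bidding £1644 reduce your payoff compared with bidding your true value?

Bidding your value £2423: you lose (since £2423 < £2786). Payoff £0.
Bidding £1644: you lose. Payoff £0.
Difference = £0 − £0 = £0; both bids lead to the same outcome because the competing bid is above both your value and your alternative bid.

£0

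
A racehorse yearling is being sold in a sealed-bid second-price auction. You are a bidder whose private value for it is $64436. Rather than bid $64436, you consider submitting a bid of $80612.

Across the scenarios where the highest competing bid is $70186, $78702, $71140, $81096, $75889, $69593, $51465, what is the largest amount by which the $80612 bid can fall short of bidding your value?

$14266

$70186: truthful gives $0, deviation gives −$5750 → loss $5750.
$78702: truthful gives $0, deviation gives −$14266 → loss $14266.
$71140: truthful gives $0, deviation gives −$6704 → loss $6704.
$81096: same outcome either way → loss $0.
$75889: truthful gives $0, deviation gives −$11453 → loss $11453.
$69593: truthful gives $0, deviation gives −$5157 → loss $5157.
$51465: same outcome either way → loss $0.
Maximum loss: $14266.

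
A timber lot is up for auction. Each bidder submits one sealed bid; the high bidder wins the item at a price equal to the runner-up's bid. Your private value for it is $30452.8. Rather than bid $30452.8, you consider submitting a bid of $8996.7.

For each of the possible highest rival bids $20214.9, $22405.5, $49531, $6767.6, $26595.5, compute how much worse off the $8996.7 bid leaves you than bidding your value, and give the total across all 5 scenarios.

The deviation costs you only when the competing bid falls strictly between $8996.7 and $30452.8; elsewhere both bids give the same outcome.
$20214.9: truthful payoff $10237.9, deviation payoff $0 → loss $10237.9.
$22405.5: truthful payoff $8047.3, deviation payoff $0 → loss $8047.3.
$49531: outcomes coincide → loss $0.
$6767.6: outcomes coincide → loss $0.
$26595.5: truthful payoff $3857.3, deviation payoff $0 → loss $3857.3.
Total loss = $10237.9 + $8047.3 + $3857.3 = $22142.5.
In a second-price auction your bid sets only whether you win, not what you pay, so bidding your true value is weakly dominant.

$22142.5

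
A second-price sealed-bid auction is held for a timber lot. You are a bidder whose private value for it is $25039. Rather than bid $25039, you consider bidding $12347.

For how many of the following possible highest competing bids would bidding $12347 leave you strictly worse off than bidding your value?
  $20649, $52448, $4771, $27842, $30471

The deviation hurts exactly when the highest competing bid lies strictly between $12347 and $25039 — underbidding then forfeits a profitable win.
$20649: inside the interval → strictly worse (loss $4390).
$52448: above both → same outcome either way.
$4771: below both → same outcome either way.
$27842: above both → same outcome either way.
$30471: above both → same outcome either way.
Count: 1.

1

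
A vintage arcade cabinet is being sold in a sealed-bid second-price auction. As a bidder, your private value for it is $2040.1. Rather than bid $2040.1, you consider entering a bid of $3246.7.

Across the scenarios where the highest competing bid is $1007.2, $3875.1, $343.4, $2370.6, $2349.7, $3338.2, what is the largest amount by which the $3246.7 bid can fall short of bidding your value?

$330.5

$1007.2: same outcome either way → loss $0.
$3875.1: same outcome either way → loss $0.
$343.4: same outcome either way → loss $0.
$2370.6: truthful gives $0, deviation gives −$330.5 → loss $330.5.
$2349.7: truthful gives $0, deviation gives −$309.6 → loss $309.6.
$3338.2: same outcome either way → loss $0.
Maximum loss: $330.5.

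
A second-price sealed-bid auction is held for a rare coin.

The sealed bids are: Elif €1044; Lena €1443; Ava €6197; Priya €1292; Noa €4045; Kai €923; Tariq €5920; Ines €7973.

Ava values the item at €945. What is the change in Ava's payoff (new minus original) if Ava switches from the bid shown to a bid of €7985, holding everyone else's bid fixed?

The highest bid among the other bidders is €7973; Ava's bid doesn't change that.
Original bid €6197: Ava is not highest (top rival bid is €7973); payoff €0.
Alternative bid €7985: Ava is highest, pays the top rival bid €7973; payoff €945 − €7973 = −€7028.
Change in payoff = −€7028 − (€0) = −€7028.

−€7028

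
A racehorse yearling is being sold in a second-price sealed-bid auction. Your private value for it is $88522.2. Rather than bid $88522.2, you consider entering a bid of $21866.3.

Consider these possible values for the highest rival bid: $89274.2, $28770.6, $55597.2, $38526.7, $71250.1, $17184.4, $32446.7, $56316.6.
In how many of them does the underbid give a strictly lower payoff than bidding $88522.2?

6

The deviation hurts exactly when the highest competing bid lies strictly between $21866.3 and $88522.2 — underbidding then forfeits a profitable win.
$89274.2: above both → same outcome either way.
$28770.6: inside the interval → strictly worse (loss $59751.6).
$55597.2: inside the interval → strictly worse (loss $32925).
$38526.7: inside the interval → strictly worse (loss $49995.5).
$71250.1: inside the interval → strictly worse (loss $17272.1).
$17184.4: below both → same outcome either way.
$32446.7: inside the interval → strictly worse (loss $56075.5).
$56316.6: inside the interval → strictly worse (loss $32205.6).
Count: 6.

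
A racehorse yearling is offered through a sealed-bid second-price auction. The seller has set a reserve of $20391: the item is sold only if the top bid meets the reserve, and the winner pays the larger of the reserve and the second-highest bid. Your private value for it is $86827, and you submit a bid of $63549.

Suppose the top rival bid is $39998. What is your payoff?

$46829

Your bid $63549 is the highest and exceeds the reserve.
Price = max(second-highest bid, reserve) = max($39998, $20391) = $39998.
Payoff = $86827 − $39998 = $46829.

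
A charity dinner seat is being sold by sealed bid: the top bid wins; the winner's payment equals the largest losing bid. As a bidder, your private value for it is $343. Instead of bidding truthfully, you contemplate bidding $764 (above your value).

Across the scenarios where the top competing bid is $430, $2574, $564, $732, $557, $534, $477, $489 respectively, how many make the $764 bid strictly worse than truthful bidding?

The deviation hurts exactly when the highest competing bid lies strictly between $343 and $764 — overbidding then wins at a price above your value.
$430: inside the interval → strictly worse (loss $87).
$2574: above both → same outcome either way.
$564: inside the interval → strictly worse (loss $221).
$732: inside the interval → strictly worse (loss $389).
$557: inside the interval → strictly worse (loss $214).
$534: inside the interval → strictly worse (loss $191).
$477: inside the interval → strictly worse (loss $134).
$489: inside the interval → strictly worse (loss $146).
Count: 7.

7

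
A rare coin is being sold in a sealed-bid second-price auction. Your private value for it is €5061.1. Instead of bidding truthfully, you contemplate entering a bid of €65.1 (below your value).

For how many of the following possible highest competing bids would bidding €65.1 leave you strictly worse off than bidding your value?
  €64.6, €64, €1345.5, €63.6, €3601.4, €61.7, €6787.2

The deviation hurts exactly when the highest competing bid lies strictly between €65.1 and €5061.1 — underbidding then forfeits a profitable win.
€64.6: below both → same outcome either way.
€64: below both → same outcome either way.
€1345.5: inside the interval → strictly worse (loss €3715.6).
€63.6: below both → same outcome either way.
€3601.4: inside the interval → strictly worse (loss €1459.7).
€61.7: below both → same outcome either way.
€6787.2: above both → same outcome either way.
Count: 2.

2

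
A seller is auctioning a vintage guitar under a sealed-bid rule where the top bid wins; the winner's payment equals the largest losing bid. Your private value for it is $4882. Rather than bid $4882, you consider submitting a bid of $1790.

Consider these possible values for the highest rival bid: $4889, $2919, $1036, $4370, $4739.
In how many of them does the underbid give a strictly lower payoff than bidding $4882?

3

The deviation hurts exactly when the highest competing bid lies strictly between $1790 and $4882 — underbidding then forfeits a profitable win.
$4889: above both → same outcome either way.
$2919: inside the interval → strictly worse (loss $1963).
$1036: below both → same outcome either way.
$4370: inside the interval → strictly worse (loss $512).
$4739: inside the interval → strictly worse (loss $143).
Count: 3.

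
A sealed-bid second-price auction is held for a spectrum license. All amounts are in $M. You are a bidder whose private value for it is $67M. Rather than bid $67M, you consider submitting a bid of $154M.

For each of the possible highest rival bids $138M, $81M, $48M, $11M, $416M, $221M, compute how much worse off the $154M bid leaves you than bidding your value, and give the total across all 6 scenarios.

$85M

The deviation costs you only when the competing bid falls strictly between $67M and $154M; elsewhere both bids give the same outcome.
$138M: truthful payoff $0M, deviation payoff −$71M → loss $71M.
$81M: truthful payoff $0M, deviation payoff −$14M → loss $14M.
$48M: outcomes coincide → loss $0M.
$11M: outcomes coincide → loss $0M.
$416M: outcomes coincide → loss $0M.
$221M: outcomes coincide → loss $0M.
Total loss = $71M + $14M = $85M.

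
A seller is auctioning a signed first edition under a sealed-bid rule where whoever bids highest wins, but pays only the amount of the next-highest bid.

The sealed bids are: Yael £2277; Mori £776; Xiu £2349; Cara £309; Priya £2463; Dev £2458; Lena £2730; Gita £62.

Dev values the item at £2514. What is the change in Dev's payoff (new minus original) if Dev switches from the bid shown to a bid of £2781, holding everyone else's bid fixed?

−£216

The highest bid among the other bidders is £2730; Dev's bid doesn't change that.
Original bid £2458: Dev is not highest (top rival bid is £2730); payoff £0.
Alternative bid £2781: Dev is highest, pays the top rival bid £2730; payoff £2514 − £2730 = −£216.
Change in payoff = −£216 − (£0) = −£216.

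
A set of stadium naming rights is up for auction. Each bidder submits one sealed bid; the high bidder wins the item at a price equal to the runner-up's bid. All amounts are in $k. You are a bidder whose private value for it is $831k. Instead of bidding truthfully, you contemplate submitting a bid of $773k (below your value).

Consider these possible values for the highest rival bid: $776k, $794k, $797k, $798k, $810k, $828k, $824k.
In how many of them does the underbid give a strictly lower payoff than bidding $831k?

7

The deviation hurts exactly when the highest competing bid lies strictly between $773k and $831k — underbidding then forfeits a profitable win.
$776k: inside the interval → strictly worse (loss $55k).
$794k: inside the interval → strictly worse (loss $37k).
$797k: inside the interval → strictly worse (loss $34k).
$798k: inside the interval → strictly worse (loss $33k).
$810k: inside the interval → strictly worse (loss $21k).
$828k: inside the interval → strictly worse (loss $3k).
$824k: inside the interval → strictly worse (loss $7k).
Count: 7.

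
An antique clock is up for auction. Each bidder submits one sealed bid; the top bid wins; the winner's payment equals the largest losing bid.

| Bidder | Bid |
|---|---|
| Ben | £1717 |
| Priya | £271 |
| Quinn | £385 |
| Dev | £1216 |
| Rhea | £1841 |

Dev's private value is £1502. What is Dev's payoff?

£0

Highest bid: Rhea at £1841, so Rhea wins.
Second-highest bid: Ben at £1717 — that is the price the winner pays.
Dev did not win, so Dev pays nothing and receives nothing: payoff £0.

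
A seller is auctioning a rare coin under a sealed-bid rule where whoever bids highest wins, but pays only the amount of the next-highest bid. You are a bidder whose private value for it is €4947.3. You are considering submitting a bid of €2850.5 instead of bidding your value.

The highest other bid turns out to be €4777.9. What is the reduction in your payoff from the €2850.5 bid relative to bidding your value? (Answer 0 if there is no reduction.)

€169.4

Bidding your value €4947.3: you win (since €4947.3 > €4777.9) and pay €4777.9. Payoff €169.4.
Bidding €2850.5: you lose. Payoff €0.
The competing bid €4777.9 lies between your shaded bid and your value, so underbidding forfeits an item you could have won at a profitable price.
Loss from deviating = €169.4 − (€0) = €169.4.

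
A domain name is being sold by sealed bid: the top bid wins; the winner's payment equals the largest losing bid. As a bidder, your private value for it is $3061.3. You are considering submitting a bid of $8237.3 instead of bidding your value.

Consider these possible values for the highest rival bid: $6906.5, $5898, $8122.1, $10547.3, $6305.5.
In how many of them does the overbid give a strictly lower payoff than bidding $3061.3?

The deviation hurts exactly when the highest competing bid lies strictly between $3061.3 and $8237.3 — overbidding then wins at a price above your value.
$6906.5: inside the interval → strictly worse (loss $3845.2).
$5898: inside the interval → strictly worse (loss $2836.7).
$8122.1: inside the interval → strictly worse (loss $5060.8).
$10547.3: above both → same outcome either way.
$6305.5: inside the interval → strictly worse (loss $3244.2).
Count: 4.

4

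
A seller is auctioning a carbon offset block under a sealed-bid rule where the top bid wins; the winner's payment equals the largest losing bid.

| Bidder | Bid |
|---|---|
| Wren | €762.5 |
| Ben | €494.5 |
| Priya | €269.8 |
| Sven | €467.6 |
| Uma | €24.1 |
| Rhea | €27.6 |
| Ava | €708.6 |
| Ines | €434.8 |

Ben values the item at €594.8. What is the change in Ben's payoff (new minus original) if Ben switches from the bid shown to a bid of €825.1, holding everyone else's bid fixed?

−€167.7

The highest bid among the other bidders is €762.5; Ben's bid doesn't change that.
Original bid €494.5: Ben is not highest (top rival bid is €762.5); payoff €0.
Alternative bid €825.1: Ben is highest, pays the top rival bid €762.5; payoff €594.8 − €762.5 = −€167.7.
Change in payoff = −€167.7 − (€0) = −€167.7.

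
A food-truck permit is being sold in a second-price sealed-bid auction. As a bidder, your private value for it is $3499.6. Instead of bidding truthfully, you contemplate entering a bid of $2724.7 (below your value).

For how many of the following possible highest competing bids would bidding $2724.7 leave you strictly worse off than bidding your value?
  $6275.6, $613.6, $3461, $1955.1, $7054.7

The deviation hurts exactly when the highest competing bid lies strictly between $2724.7 and $3499.6 — underbidding then forfeits a profitable win.
$6275.6: above both → same outcome either way.
$613.6: below both → same outcome either way.
$3461: inside the interval → strictly worse (loss $38.6).
$1955.1: below both → same outcome either way.
$7054.7: above both → same outcome either way.
Count: 1.

1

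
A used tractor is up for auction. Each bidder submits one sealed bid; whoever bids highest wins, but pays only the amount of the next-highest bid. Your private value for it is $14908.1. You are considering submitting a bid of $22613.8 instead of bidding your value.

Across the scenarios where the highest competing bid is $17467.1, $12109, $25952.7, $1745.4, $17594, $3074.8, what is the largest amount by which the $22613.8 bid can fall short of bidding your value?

$17467.1: truthful gives $0, deviation gives −$2559 → loss $2559.
$12109: same outcome either way → loss $0.
$25952.7: same outcome either way → loss $0.
$1745.4: same outcome either way → loss $0.
$17594: truthful gives $0, deviation gives −$2685.9 → loss $2685.9.
$3074.8: same outcome either way → loss $0.
Maximum loss: $2685.9.

$2685.9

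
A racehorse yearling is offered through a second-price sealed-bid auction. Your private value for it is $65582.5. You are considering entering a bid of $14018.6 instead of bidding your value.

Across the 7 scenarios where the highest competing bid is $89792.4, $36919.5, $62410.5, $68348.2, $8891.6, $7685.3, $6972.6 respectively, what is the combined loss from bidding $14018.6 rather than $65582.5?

The deviation costs you only when the competing bid falls strictly between $14018.6 and $65582.5; elsewhere both bids give the same outcome.
$89792.4: outcomes coincide → loss $0.
$36919.5: truthful payoff $28663, deviation payoff $0 → loss $28663.
$62410.5: truthful payoff $3172, deviation payoff $0 → loss $3172.
$68348.2: outcomes coincide → loss $0.
$8891.6: outcomes coincide → loss $0.
$7685.3: outcomes coincide → loss $0.
$6972.6: outcomes coincide → loss $0.
Total loss = $28663 + $3172 = $31835.

$31835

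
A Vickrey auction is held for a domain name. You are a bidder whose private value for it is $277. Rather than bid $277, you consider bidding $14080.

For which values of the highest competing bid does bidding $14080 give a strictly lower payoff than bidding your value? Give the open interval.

($277, $14080)

If the competing bid is below $277, both bids win at the same price — no difference.
If it is above $14080, both bids lose — no difference.
If it lies strictly between $277 and $14080, bidding your value loses (payoff 0) while bidding $14080 wins at a price above your value (payoff negative).
So the deviation strictly hurts on the open interval ($277, $14080).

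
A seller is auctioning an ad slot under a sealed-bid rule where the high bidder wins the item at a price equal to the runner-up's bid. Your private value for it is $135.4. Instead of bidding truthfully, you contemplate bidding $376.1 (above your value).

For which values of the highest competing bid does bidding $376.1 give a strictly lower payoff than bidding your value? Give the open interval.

If the competing bid is below $135.4, both bids win at the same price — no difference.
If it is above $376.1, both bids lose — no difference.
If it lies strictly between $135.4 and $376.1, bidding your value loses (payoff 0) while bidding $376.1 wins at a price above your value (payoff negative).
So the deviation strictly hurts on the open interval ($135.4, $376.1).

($135.4, $376.1)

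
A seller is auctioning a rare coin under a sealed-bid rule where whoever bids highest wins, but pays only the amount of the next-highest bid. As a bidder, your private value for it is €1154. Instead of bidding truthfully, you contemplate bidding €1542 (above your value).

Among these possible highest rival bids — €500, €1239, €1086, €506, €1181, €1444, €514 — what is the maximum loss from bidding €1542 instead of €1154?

€500: same outcome either way → loss €0.
€1239: truthful gives €0, deviation gives −€85 → loss €85.
€1086: same outcome either way → loss €0.
€506: same outcome either way → loss €0.
€1181: truthful gives €0, deviation gives −€27 → loss €27.
€1444: truthful gives €0, deviation gives −€290 → loss €290.
€514: same outcome either way → loss €0.
Maximum loss: €290.

€290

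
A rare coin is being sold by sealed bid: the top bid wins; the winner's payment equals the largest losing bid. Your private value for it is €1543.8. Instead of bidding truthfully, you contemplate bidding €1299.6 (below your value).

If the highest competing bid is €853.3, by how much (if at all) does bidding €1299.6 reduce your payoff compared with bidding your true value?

Bidding your value €1543.8: you win (since €1543.8 > €853.3) and pay €853.3. Payoff €690.5.
Bidding €1299.6: you win and pay €853.3. Payoff €1543.8 − €853.3 = €690.5.
Difference = €690.5 − €690.5 = €0; both bids lead to the same outcome because the competing bid is below both your value and your alternative bid.

€0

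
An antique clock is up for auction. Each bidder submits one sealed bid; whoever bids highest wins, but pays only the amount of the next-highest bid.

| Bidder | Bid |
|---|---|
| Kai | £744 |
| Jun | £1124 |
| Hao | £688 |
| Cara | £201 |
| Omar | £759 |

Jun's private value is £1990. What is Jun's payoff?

Highest bid: Jun at £1124, so Jun wins.
Second-highest bid: Omar at £759 — that is the price the winner pays.
Jun's payoff = value − price = £1990 − £759 = £1231.

£1231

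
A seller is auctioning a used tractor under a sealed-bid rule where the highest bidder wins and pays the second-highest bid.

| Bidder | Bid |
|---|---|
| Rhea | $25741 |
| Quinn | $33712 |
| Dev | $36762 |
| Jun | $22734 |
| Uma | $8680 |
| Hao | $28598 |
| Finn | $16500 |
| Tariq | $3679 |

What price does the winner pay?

$33712

Highest bid: Dev at $36762, so Dev wins.
Second-highest bid: Quinn at $33712 — that is the price the winner pays.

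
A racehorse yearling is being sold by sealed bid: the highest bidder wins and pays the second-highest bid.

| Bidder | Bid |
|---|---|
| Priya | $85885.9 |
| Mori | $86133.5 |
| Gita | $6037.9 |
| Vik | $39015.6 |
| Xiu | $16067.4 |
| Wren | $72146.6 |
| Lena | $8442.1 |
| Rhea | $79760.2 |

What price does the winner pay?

Highest bid: Mori at $86133.5, so Mori wins.
Second-highest bid: Priya at $85885.9 — that is the price the winner pays.

$85885.9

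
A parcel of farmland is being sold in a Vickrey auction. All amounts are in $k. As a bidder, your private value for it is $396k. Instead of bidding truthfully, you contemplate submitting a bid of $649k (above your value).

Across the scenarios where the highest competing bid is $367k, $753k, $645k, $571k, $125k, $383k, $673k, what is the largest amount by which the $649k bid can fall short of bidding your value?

$249k

$367k: same outcome either way → loss $0k.
$753k: same outcome either way → loss $0k.
$645k: truthful gives $0k, deviation gives −$249k → loss $249k.
$571k: truthful gives $0k, deviation gives −$175k → loss $175k.
$125k: same outcome either way → loss $0k.
$383k: same outcome either way → loss $0k.
$673k: same outcome either way → loss $0k.
Maximum loss: $249k.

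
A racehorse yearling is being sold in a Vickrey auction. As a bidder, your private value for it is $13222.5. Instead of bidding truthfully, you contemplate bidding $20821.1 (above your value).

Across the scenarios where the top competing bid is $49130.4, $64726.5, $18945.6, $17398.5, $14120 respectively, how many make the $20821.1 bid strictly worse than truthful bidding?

3

The deviation hurts exactly when the highest competing bid lies strictly between $13222.5 and $20821.1 — overbidding then wins at a price above your value.
$49130.4: above both → same outcome either way.
$64726.5: above both → same outcome either way.
$18945.6: inside the interval → strictly worse (loss $5723.1).
$17398.5: inside the interval → strictly worse (loss $4176).
$14120: inside the interval → strictly worse (loss $897.5).
Count: 3.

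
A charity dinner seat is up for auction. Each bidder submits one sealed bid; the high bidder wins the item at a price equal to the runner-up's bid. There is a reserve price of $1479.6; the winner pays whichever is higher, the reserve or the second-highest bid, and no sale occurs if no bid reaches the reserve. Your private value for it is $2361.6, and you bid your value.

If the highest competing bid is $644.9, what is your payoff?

Your bid $2361.6 is the highest and exceeds the reserve.
Price = max(second-highest bid, reserve) = max($644.9, $1479.6) = $1479.6.
Payoff = $2361.6 − $1479.6 = $882.

$882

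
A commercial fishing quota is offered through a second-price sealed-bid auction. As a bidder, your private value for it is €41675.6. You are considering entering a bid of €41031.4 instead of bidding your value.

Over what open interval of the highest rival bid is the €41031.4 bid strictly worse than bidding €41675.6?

(€41031.4, €41675.6)

If the competing bid is below €41031.4, both bids win at the same price — no difference.
If it is above €41675.6, both bids lose — no difference.
If it lies strictly between €41031.4 and €41675.6, bidding your value wins at a price below your value (positive payoff) while bidding €41031.4 loses (payoff 0).
So the deviation strictly hurts on the open interval (€41031.4, €41675.6).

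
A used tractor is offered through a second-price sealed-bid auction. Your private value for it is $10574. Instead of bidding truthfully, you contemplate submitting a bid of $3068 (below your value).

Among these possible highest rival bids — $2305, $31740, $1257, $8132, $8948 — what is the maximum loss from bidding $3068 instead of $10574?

$2305: same outcome either way → loss $0.
$31740: same outcome either way → loss $0.
$1257: same outcome either way → loss $0.
$8132: truthful gives $2442, deviation gives $0 → loss $2442.
$8948: truthful gives $1626, deviation gives $0 → loss $1626.
Maximum loss: $2442.

$2442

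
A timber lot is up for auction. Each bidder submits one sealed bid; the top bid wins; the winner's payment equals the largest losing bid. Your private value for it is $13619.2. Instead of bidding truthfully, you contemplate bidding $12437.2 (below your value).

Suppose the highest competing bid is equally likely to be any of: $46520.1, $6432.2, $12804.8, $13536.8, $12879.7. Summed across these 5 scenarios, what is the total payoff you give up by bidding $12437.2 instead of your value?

The deviation costs you only when the competing bid falls strictly between $12437.2 and $13619.2; elsewhere both bids give the same outcome.
$46520.1: outcomes coincide → loss $0.
$6432.2: outcomes coincide → loss $0.
$12804.8: truthful payoff $814.4, deviation payoff $0 → loss $814.4.
$13536.8: truthful payoff $82.4, deviation payoff $0 → loss $82.4.
$12879.7: truthful payoff $739.5, deviation payoff $0 → loss $739.5.
Total loss = $814.4 + $82.4 + $739.5 = $1636.3.

$1636.3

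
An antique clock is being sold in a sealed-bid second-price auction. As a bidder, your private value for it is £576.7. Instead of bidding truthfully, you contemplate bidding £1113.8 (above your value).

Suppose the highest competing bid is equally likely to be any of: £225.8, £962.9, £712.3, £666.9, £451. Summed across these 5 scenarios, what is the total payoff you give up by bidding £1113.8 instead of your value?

£612

The deviation costs you only when the competing bid falls strictly between £576.7 and £1113.8; elsewhere both bids give the same outcome.
£225.8: outcomes coincide → loss £0.
£962.9: truthful payoff £0, deviation payoff −£386.2 → loss £386.2.
£712.3: truthful payoff £0, deviation payoff −£135.6 → loss £135.6.
£666.9: truthful payoff £0, deviation payoff −£90.2 → loss £90.2.
£451: outcomes coincide → loss £0.
Total loss = £386.2 + £135.6 + £90.2 = £612.
In a second-price auction your bid sets only whether you win, not what you pay, so bidding your true value is weakly dominant.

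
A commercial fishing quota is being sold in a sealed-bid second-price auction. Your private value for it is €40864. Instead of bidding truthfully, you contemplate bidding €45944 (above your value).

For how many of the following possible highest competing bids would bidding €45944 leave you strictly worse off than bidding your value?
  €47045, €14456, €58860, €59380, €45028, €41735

The deviation hurts exactly when the highest competing bid lies strictly between €40864 and €45944 — overbidding then wins at a price above your value.
€47045: above both → same outcome either way.
€14456: below both → same outcome either way.
€58860: above both → same outcome either way.
€59380: above both → same outcome either way.
€45028: inside the interval → strictly worse (loss €4164).
€41735: inside the interval → strictly worse (loss €871).
Count: 2.

2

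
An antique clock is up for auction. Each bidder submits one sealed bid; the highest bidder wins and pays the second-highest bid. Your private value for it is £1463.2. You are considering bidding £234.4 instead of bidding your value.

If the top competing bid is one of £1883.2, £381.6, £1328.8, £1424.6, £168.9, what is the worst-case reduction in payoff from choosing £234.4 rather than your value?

£1081.6

£1883.2: same outcome either way → loss £0.
£381.6: truthful gives £1081.6, deviation gives £0 → loss £1081.6.
£1328.8: truthful gives £134.4, deviation gives £0 → loss £134.4.
£1424.6: truthful gives £38.6, deviation gives £0 → loss £38.6.
£168.9: same outcome either way → loss £0.
Maximum loss: £1081.6.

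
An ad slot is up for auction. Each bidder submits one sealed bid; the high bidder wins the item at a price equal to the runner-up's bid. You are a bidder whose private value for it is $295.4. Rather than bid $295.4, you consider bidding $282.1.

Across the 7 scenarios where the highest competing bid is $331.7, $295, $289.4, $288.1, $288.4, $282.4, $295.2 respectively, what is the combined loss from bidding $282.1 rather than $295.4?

$33.9

The deviation costs you only when the competing bid falls strictly between $282.1 and $295.4; elsewhere both bids give the same outcome.
$331.7: outcomes coincide → loss $0.
$295: truthful payoff $0.4, deviation payoff $0 → loss $0.4.
$289.4: truthful payoff $6, deviation payoff $0 → loss $6.
$288.1: truthful payoff $7.3, deviation payoff $0 → loss $7.3.
$288.4: truthful payoff $7, deviation payoff $0 → loss $7.
$282.4: truthful payoff $13, deviation payoff $0 → loss $13.
$295.2: truthful payoff $0.2, deviation payoff $0 → loss $0.2.
Total loss = $0.4 + $6 + $7.3 + $7 + $13 + $0.2 = $33.9.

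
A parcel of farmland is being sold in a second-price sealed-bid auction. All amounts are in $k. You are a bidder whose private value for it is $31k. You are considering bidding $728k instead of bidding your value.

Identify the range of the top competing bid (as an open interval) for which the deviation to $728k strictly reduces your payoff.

($31k, $728k)

If the competing bid is below $31k, both bids win at the same price — no difference.
If it is above $728k, both bids lose — no difference.
If it lies strictly between $31k and $728k, bidding your value loses (payoff 0) while bidding $728k wins at a price above your value (payoff negative).
So the deviation strictly hurts on the open interval ($31k, $728k).
Truthful bidding weakly dominates here: raising your bid can only win items priced above your value, and lowering it can only forfeit items priced below.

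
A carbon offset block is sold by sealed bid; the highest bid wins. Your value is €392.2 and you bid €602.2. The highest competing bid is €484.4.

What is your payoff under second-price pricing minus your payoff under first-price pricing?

You have the highest bid, so you win under either rule.
Second-price: pay €484.4 → payoff −€92.2.
First-price: pay your own bid €602.2 → payoff −€210.
Difference = −€92.2 − (−€210) = €117.8.

€117.8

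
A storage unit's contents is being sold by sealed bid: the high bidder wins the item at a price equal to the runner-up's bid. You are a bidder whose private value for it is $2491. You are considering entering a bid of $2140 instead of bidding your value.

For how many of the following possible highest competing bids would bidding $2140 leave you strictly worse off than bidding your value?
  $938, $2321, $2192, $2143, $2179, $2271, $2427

6

The deviation hurts exactly when the highest competing bid lies strictly between $2140 and $2491 — underbidding then forfeits a profitable win.
$938: below both → same outcome either way.
$2321: inside the interval → strictly worse (loss $170).
$2192: inside the interval → strictly worse (loss $299).
$2143: inside the interval → strictly worse (loss $348).
$2179: inside the interval → strictly worse (loss $312).
$2271: inside the interval → strictly worse (loss $220).
$2427: inside the interval → strictly worse (loss $64).
Count: 6.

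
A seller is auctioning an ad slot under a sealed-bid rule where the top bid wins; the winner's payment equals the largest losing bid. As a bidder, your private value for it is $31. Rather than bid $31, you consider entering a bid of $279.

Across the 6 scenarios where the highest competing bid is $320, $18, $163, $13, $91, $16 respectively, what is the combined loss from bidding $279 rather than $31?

$192

The deviation costs you only when the competing bid falls strictly between $31 and $279; elsewhere both bids give the same outcome.
$320: outcomes coincide → loss $0.
$18: outcomes coincide → loss $0.
$163: truthful payoff $0, deviation payoff −$132 → loss $132.
$13: outcomes coincide → loss $0.
$91: truthful payoff $0, deviation payoff −$60 → loss $60.
$16: outcomes coincide → loss $0.
Total loss = $132 + $60 = $192.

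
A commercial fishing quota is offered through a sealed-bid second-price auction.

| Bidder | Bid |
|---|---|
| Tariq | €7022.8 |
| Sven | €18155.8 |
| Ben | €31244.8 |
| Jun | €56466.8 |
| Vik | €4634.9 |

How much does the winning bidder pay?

Highest bid: Jun at €56466.8, so Jun wins.
Second-highest bid: Ben at €31244.8 — that is the price the winner pays.

€31244.8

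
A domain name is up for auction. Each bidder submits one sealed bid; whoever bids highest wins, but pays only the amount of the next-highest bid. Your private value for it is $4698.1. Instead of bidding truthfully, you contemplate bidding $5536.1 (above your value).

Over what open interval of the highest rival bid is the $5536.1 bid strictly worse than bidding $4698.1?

($4698.1, $5536.1)

If the competing bid is below $4698.1, both bids win at the same price — no difference.
If it is above $5536.1, both bids lose — no difference.
If it lies strictly between $4698.1 and $5536.1, bidding your value loses (payoff 0) while bidding $5536.1 wins at a price above your value (payoff negative).
So the deviation strictly hurts on the open interval ($4698.1, $5536.1).
Because the price is fixed by the runner-up's bid, deviating from your value can only change a good outcome into a bad one — never the reverse.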